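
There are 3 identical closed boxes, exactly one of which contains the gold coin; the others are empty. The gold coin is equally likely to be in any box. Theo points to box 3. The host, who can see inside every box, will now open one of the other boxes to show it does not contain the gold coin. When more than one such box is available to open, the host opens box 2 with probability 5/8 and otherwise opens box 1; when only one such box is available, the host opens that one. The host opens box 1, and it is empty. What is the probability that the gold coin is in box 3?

Condition on the true location of the gold coin.
If it is in box 1 (prior 1/3): the host opened box 1, so this case is ruled out; weight (1/3)·0 = 0.
If it is in box 2 (prior 1/3): only box 1 is available, probability 1; weight (1/3)·1 = 1/3.
If it is in box 3 (prior 1/3): box 2 is available but not opened, probability 3/8; weight (1/3)·(3/8) = 1/8.
The weights sum to 11/24.
So P(the gold coin in box 3 | the host opened box 1) = (1/8) / (11/24) = 3/11.

3/11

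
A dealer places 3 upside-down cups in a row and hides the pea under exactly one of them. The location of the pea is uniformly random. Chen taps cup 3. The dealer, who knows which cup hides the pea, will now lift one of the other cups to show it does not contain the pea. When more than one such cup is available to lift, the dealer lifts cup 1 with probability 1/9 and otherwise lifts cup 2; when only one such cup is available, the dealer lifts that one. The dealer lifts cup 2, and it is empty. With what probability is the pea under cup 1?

Condition on the true location of the pea.
If it is under cup 1 (prior 1/3): only cup 2 is available, probability 1; weight (1/3)·1 = 1/3.
If it is under cup 2 (prior 1/3): the dealer opened cup 2, so this case is ruled out; weight (1/3)·0 = 0.
If it is under cup 3 (prior 1/3): cup 1 is available but not opened, probability 8/9; weight (1/3)·(8/9) = 8/27.
The weights sum to 17/27.
So P(the pea under cup 1 | the dealer opened cup 2) = (1/3) / (17/27) = 9/17.

9/17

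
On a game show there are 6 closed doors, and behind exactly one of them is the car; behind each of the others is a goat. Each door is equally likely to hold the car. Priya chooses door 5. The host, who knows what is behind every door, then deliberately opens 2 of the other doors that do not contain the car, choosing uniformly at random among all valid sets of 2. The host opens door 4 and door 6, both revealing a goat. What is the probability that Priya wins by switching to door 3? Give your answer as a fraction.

Apply Bayes' rule, conditioning on where the car actually is.
If it is behind any of doors 1, 2, and 3 (prior 1/6 each): the host has 6 equally likely choices, so probability 1/6; weight (1/6)·(1/6) = 1/36 each.
If it is behind either of doors 4 and 6 (prior 1/6 each): that door was opened and seen not to hold the prize — ruled out; weight (1/6)·0 = 0 each.
If it is behind door 5 (prior 1/6): the host has 10 equally likely choices, so probability 1/10; weight (1/6)·(1/10) = 1/60.
The weights sum to 1/10.
So P(the car behind door 3 | the host opened door 4 and door 6) = (1/36) / (1/10) = 5/18.

5/18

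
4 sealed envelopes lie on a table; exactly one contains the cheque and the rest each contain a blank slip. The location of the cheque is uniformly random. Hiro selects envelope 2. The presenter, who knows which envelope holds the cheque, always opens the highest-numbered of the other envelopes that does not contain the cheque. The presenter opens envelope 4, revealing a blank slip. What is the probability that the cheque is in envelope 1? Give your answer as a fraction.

1/3

Condition on the true location of the cheque.
If it is in any of envelopes 1, 2, and 3 (prior 1/4 each): envelope 4 is the highest-numbered option available, probability 1; weight (1/4)·1 = 1/4 each.
If it is in envelope 4 (prior 1/4): the presenter opened envelope 4, so this case is ruled out; weight (1/4)·0 = 0.
The weights sum to 3/4.
So P(the cheque in envelope 1 | the presenter opened envelope 4) = (1/4) / (3/4) = 1/3.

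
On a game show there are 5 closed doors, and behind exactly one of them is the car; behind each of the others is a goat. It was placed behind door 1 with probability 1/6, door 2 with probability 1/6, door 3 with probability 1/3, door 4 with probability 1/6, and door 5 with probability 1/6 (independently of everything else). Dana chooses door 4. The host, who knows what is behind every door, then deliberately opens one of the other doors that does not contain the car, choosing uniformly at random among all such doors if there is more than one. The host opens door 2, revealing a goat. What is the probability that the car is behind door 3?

Condition on the true location of the car.
If it is behind either of doors 1 and 5 (prior 1/6 each): the host has 3 equally likely choices, so probability 1/3; weight (1/6)·(1/3) = 1/18 each.
If it is behind door 2 (prior 1/6): the host opened door 2, so this case is ruled out; weight (1/6)·0 = 0.
If it is behind door 3 (prior 1/3): the host has 3 equally likely choices, so probability 1/3; weight (1/3)·(1/3) = 1/9.
If it is behind door 4 (prior 1/6): the host has 4 equally likely choices, so probability 1/4; weight (1/6)·(1/4) = 1/24.
The weights sum to 19/72.
So P(the car behind door 3 | the host opened door 2) = (1/9) / (19/72) = 8/19.

8/19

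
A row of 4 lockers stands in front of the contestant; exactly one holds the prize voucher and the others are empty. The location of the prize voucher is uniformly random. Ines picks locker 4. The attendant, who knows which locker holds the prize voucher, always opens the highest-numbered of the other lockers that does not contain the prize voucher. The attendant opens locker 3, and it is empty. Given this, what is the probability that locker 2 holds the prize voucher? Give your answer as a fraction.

Apply Bayes' rule, conditioning on where the prize voucher actually is.
If it is in any of lockers 1, 2, and 4 (prior 1/4 each): locker 3 is the highest-numbered option available, probability 1; weight (1/4)·1 = 1/4 each.
If it is in locker 3 (prior 1/4): the attendant opened locker 3, so this case is ruled out; weight (1/4)·0 = 0.
The weights sum to 3/4.
So P(the prize voucher in locker 2 | the attendant opened locker 3) = (1/4) / (3/4) = 1/3.

1/3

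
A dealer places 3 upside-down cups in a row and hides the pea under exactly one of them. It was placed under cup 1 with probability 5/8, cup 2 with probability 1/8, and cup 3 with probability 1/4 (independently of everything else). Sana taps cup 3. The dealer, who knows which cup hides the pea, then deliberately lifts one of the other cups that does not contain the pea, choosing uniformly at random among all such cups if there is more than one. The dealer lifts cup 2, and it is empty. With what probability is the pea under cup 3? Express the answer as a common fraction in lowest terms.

Condition on the true location of the pea.
If it is under cup 1 (prior 5/8): the dealer has no choice, probability 1; weight (5/8)·1 = 5/8.
If it is under cup 2 (prior 1/8): the dealer opened cup 2, so this case is ruled out; weight (1/8)·0 = 0.
If it is under cup 3 (prior 1/4): the dealer has 2 equally likely choices, so probability 1/2; weight (1/4)·(1/2) = 1/8.
The weights sum to 3/4.
So P(the pea under cup 3 | the dealer opened cup 2) = (1/8) / (3/4) = 1/6.

1/6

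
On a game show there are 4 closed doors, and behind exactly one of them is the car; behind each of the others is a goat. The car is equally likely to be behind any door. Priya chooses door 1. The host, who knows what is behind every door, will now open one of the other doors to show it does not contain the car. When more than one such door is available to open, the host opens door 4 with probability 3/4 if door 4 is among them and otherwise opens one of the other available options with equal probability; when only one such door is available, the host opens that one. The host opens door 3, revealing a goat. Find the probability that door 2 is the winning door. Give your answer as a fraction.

Apply Bayes' rule, conditioning on where the car actually is.
If it is behind door 1 (prior 1/4): door 4 is available but not opened; door 3 gets probability (1 − 3/4)/2 = 1/8; weight (1/4)·(1/8) = 1/32.
If it is behind door 2 (prior 1/4): door 4 is available but not opened, probability 1/4; weight (1/4)·(1/4) = 1/16.
If it is behind door 3 (prior 1/4): the host opened door 3, so this case is ruled out; weight (1/4)·0 = 0.
If it is behind door 4 (prior 1/4): door 4 holds the prize so is unavailable; the host chooses uniformly among the 2 others, probability 1/2; weight (1/4)·(1/2) = 1/8.
The weights sum to 7/32.
So P(the car behind door 2 | the host opened door 3) = (1/16) / (7/32) = 2/7.

2/7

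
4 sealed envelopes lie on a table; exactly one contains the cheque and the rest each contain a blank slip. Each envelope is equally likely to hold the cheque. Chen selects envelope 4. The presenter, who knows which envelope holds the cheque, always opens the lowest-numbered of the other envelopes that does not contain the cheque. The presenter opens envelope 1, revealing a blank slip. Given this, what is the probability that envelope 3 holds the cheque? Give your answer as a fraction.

1/3

Apply Bayes' rule, conditioning on where the cheque actually is.
If it is in envelope 1 (prior 1/4): the presenter opened envelope 1, so this case is ruled out; weight (1/4)·0 = 0.
If it is in any of envelopes 2, 3, and 4 (prior 1/4 each): envelope 1 is the lowest-numbered option available, probability 1; weight (1/4)·1 = 1/4 each.
The weights sum to 3/4.
So P(the cheque in envelope 3 | the presenter opened envelope 1) = (1/4) / (3/4) = 1/3.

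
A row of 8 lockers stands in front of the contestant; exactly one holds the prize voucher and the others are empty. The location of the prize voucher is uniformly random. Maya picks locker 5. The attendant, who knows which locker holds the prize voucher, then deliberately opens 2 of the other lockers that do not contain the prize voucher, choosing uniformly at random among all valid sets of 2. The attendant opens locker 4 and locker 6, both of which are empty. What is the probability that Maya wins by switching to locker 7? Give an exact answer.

7/40

Apply Bayes' rule, conditioning on where the prize voucher actually is.
If it is in any of lockers 1, 2, 3, 7, and 8 (prior 1/8 each): the attendant has 15 equally likely choices, so probability 1/15; weight (1/8)·(1/15) = 1/120 each.
If it is in either of lockers 4 and 6 (prior 1/8 each): that locker was opened and seen not to hold the prize — ruled out; weight (1/8)·0 = 0 each.
If it is in locker 5 (prior 1/8): the attendant has 21 equally likely choices, so probability 1/21; weight (1/8)·(1/21) = 1/168.
The weights sum to 1/21.
So P(the prize voucher in locker 7 | the attendant opened locker 4 and locker 6) = (1/120) / (1/21) = 7/40.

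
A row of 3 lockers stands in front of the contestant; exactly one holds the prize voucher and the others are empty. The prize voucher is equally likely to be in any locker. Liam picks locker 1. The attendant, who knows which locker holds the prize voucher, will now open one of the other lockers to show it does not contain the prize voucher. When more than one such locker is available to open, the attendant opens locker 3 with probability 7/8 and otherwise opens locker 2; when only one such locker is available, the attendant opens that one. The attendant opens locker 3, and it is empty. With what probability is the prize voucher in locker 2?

8/15

Apply Bayes' rule, conditioning on where the prize voucher actually is.
If it is in locker 1 (prior 1/3): locker 3 is available, opened with probability 7/8; weight (1/3)·(7/8) = 7/24.
If it is in locker 2 (prior 1/3): only locker 3 is available, probability 1; weight (1/3)·1 = 1/3.
If it is in locker 3 (prior 1/3): the attendant opened locker 3, so this case is ruled out; weight (1/3)·0 = 0.
The weights sum to 5/8.
So P(the prize voucher in locker 2 | the attendant opened locker 3) = (1/3) / (5/8) = 8/15.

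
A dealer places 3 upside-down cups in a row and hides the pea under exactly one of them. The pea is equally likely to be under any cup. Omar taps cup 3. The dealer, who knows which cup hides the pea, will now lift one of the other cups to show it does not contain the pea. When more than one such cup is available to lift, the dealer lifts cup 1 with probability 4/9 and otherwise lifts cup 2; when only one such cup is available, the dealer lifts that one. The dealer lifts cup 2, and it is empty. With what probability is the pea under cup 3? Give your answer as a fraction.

Apply Bayes' rule, conditioning on where the pea actually is.
If it is under cup 1 (prior 1/3): only cup 2 is available, probability 1; weight (1/3)·1 = 1/3.
If it is under cup 2 (prior 1/3): the dealer opened cup 2, so this case is ruled out; weight (1/3)·0 = 0.
If it is under cup 3 (prior 1/3): cup 1 is available but not opened, probability 5/9; weight (1/3)·(5/9) = 5/27.
The weights sum to 14/27.
So P(the pea under cup 3 | the dealer opened cup 2) = (5/27) / (14/27) = 5/14.

5/14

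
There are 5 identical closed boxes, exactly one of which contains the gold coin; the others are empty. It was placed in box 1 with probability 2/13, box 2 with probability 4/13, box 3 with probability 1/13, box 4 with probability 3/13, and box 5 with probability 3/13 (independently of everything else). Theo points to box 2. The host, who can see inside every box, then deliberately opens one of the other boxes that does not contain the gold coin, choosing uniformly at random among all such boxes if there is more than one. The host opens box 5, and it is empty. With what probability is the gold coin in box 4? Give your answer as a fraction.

Consider each possible location of the gold coin in turn.
If it is in box 1 (prior 2/13): the host has 3 equally likely choices, so probability 1/3; weight (2/13)·(1/3) = 2/39.
If it is in box 2 (prior 4/13): the host has 4 equally likely choices, so probability 1/4; weight (4/13)·(1/4) = 1/13.
If it is in box 3 (prior 1/13): the host has 3 equally likely choices, so probability 1/3; weight (1/13)·(1/3) = 1/39.
If it is in box 4 (prior 3/13): the host has 3 equally likely choices, so probability 1/3; weight (3/13)·(1/3) = 1/13.
If it is in box 5 (prior 3/13): the host opened box 5, so this case is ruled out; weight (3/13)·0 = 0.
The weights sum to 3/13.
So P(the gold coin in box 4 | the host opened box 5) = (1/13) / (3/13) = 1/3.

1/3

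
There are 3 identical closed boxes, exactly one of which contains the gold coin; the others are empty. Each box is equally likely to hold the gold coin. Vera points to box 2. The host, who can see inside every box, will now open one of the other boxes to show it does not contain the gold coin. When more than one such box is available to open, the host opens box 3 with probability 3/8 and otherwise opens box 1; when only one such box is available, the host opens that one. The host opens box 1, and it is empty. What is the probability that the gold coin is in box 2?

5/13

Consider each possible location of the gold coin in turn.
If it is in box 1 (prior 1/3): the host opened box 1, so this case is ruled out; weight (1/3)·0 = 0.
If it is in box 2 (prior 1/3): box 3 is available but not opened, probability 5/8; weight (1/3)·(5/8) = 5/24.
If it is in box 3 (prior 1/3): only box 1 is available, probability 1; weight (1/3)·1 = 1/3.
The weights sum to 13/24.
So P(the gold coin in box 2 | the host opened box 1) = (5/24) / (13/24) = 5/13.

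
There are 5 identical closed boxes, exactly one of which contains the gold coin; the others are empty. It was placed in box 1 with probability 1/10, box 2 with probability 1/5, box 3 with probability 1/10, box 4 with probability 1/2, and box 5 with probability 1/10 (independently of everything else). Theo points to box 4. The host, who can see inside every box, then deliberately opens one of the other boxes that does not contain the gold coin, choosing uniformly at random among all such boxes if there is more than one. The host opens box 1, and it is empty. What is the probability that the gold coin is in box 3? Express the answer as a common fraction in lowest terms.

Apply Bayes' rule, conditioning on where the gold coin actually is.
If it is in box 1 (prior 1/10): the host opened box 1, so this case is ruled out; weight (1/10)·0 = 0.
If it is in box 2 (prior 1/5): the host has 3 equally likely choices, so probability 1/3; weight (1/5)·(1/3) = 1/15.
If it is in either of boxes 3 and 5 (prior 1/10 each): the host has 3 equally likely choices, so probability 1/3; weight (1/10)·(1/3) = 1/30 each.
If it is in box 4 (prior 1/2): the host has 4 equally likely choices, so probability 1/4; weight (1/2)·(1/4) = 1/8.
The weights sum to 31/120.
So P(the gold coin in box 3 | the host opened box 1) = (1/30) / (31/120) = 4/31.

4/31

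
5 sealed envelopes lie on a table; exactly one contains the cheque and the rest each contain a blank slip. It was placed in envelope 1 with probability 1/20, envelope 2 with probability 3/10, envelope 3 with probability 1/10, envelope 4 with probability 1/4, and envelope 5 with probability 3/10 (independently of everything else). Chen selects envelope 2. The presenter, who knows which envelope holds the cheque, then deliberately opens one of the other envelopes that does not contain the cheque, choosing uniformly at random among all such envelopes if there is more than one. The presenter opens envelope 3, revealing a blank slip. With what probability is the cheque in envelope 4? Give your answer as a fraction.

Consider each possible location of the cheque in turn.
If it is in envelope 1 (prior 1/20): the presenter has 3 equally likely choices, so probability 1/3; weight (1/20)·(1/3) = 1/60.
If it is in envelope 2 (prior 3/10): the presenter has 4 equally likely choices, so probability 1/4; weight (3/10)·(1/4) = 3/40.
If it is in envelope 3 (prior 1/10): the presenter opened envelope 3, so this case is ruled out; weight (1/10)·0 = 0.
If it is in envelope 4 (prior 1/4): the presenter has 3 equally likely choices, so probability 1/3; weight (1/4)·(1/3) = 1/12.
If it is in envelope 5 (prior 3/10): the presenter has 3 equally likely choices, so probability 1/3; weight (3/10)·(1/3) = 1/10.
The weights sum to 11/40.
So P(the cheque in envelope 4 | the presenter opened envelope 3) = (1/12) / (11/40) = 10/33.

10/33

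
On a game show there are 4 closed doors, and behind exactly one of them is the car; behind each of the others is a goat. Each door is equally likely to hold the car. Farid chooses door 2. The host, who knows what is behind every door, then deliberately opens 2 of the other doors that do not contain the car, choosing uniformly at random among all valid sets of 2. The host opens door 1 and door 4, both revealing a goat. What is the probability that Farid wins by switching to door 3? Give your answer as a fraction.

Apply Bayes' rule, conditioning on where the car actually is.
If it is behind either of doors 1 and 4 (prior 1/4 each): that door was opened and seen not to hold the prize — ruled out; weight (1/4)·0 = 0 each.
If it is behind door 2 (prior 1/4): the host has 3 equally likely choices, so probability 1/3; weight (1/4)·(1/3) = 1/12.
If it is behind door 3 (prior 1/4): the host has no choice, probability 1; weight (1/4)·1 = 1/4.
The weights sum to 1/3.
So P(the car behind door 3 | the host opened door 1 and door 4) = (1/4) / (1/3) = 3/4.

3/4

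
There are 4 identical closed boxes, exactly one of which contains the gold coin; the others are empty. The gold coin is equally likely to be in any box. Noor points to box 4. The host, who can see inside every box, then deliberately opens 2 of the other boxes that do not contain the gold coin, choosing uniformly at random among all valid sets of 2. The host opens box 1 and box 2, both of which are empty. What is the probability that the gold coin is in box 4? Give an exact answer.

Apply Bayes' rule, conditioning on where the gold coin actually is.
If it is in either of boxes 1 and 2 (prior 1/4 each): that box was opened and seen not to hold the prize — ruled out; weight (1/4)·0 = 0 each.
If it is in box 3 (prior 1/4): the host has no choice, probability 1; weight (1/4)·1 = 1/4.
If it is in box 4 (prior 1/4): the host has 3 equally likely choices, so probability 1/3; weight (1/4)·(1/3) = 1/12.
The weights sum to 1/3.
So P(the gold coin in box 4 | the host opened box 1 and box 2) = (1/12) / (1/3) = 1/4.

1/4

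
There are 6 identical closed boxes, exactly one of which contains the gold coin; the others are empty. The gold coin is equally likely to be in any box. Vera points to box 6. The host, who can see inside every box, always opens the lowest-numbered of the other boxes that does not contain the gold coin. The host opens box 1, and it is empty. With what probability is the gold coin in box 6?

1/5

Condition on the true location of the gold coin.
If it is in box 1 (prior 1/6): the host opened box 1, so this case is ruled out; weight (1/6)·0 = 0.
If it is in any of boxes 2, 3, 4, 5, and 6 (prior 1/6 each): box 1 is the lowest-numbered option available, probability 1; weight (1/6)·1 = 1/6 each.
The weights sum to 5/6.
So P(the gold coin in box 6 | the host opened box 1) = (1/6) / (5/6) = 1/5.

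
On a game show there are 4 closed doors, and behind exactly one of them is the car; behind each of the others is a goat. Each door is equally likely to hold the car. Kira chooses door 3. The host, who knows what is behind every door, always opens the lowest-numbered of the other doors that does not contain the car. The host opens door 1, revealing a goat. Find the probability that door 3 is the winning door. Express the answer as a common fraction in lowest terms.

Apply Bayes' rule, conditioning on where the car actually is.
If it is behind door 1 (prior 1/4): the host opened door 1, so this case is ruled out; weight (1/4)·0 = 0.
If it is behind any of doors 2, 3, and 4 (prior 1/4 each): door 1 is the lowest-numbered option available, probability 1; weight (1/4)·1 = 1/4 each.
The weights sum to 3/4.
So P(the car behind door 3 | the host opened door 1) = (1/4) / (3/4) = 1/3.

1/3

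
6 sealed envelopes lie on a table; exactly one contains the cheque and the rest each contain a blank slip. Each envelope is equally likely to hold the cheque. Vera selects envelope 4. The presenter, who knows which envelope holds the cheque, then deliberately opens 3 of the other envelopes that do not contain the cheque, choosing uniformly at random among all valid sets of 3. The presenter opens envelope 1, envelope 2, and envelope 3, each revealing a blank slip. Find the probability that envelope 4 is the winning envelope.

Condition on the true location of the cheque.
If it is in any of envelopes 1, 2, and 3 (prior 1/6 each): that envelope was opened and seen not to hold the prize — ruled out; weight (1/6)·0 = 0 each.
If it is in envelope 4 (prior 1/6): the presenter has 10 equally likely choices, so probability 1/10; weight (1/6)·(1/10) = 1/60.
If it is in either of envelopes 5 and 6 (prior 1/6 each): the presenter has 4 equally likely choices, so probability 1/4; weight (1/6)·(1/4) = 1/24 each.
The weights sum to 1/10.
So P(the cheque in envelope 4 | the presenter opened envelope 1, envelope 2, and envelope 3) = (1/60) / (1/10) = 1/6.

1/6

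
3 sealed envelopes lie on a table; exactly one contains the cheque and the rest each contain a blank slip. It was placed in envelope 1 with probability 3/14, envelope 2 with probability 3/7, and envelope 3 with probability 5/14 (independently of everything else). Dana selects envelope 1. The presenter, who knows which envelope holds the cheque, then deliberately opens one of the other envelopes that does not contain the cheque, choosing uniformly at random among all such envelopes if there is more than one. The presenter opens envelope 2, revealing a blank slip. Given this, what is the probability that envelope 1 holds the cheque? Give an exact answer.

3/13

Apply Bayes' rule, conditioning on where the cheque actually is.
If it is in envelope 1 (prior 3/14): the presenter has 2 equally likely choices, so probability 1/2; weight (3/14)·(1/2) = 3/28.
If it is in envelope 2 (prior 3/7): the presenter opened envelope 2, so this case is ruled out; weight (3/7)·0 = 0.
If it is in envelope 3 (prior 5/14): the presenter has no choice, probability 1; weight (5/14)·1 = 5/14.
The weights sum to 13/28.
So P(the cheque in envelope 1 | the presenter opened envelope 2) = (3/28) / (13/28) = 3/13.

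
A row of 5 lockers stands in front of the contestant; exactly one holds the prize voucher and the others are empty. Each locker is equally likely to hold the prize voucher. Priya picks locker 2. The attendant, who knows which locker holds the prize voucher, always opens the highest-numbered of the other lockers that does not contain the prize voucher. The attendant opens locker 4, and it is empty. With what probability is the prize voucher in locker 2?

0

Consider each possible location of the prize voucher in turn.
If it is in any of lockers 1, 2, and 3 (prior 1/5 each): the attendant would have opened locker 5 instead, probability 0; weight (1/5)·0 = 0 each.
If it is in locker 4 (prior 1/5): the attendant opened locker 4, so this case is ruled out; weight (1/5)·0 = 0.
If it is in locker 5 (prior 1/5): locker 4 is the highest-numbered option available, probability 1; weight (1/5)·1 = 1/5.
The weights sum to 1/5.
So P(the prize voucher in locker 2 | the attendant opened locker 4) = 0 / (1/5) = 0.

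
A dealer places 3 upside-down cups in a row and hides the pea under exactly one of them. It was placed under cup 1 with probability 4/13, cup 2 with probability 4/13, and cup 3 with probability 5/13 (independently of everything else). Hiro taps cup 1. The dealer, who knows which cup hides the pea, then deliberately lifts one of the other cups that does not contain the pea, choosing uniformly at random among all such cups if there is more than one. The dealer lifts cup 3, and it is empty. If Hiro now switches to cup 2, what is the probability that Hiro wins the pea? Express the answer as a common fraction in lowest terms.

Condition on the true location of the pea.
If it is under cup 1 (prior 4/13): the dealer has 2 equally likely choices, so probability 1/2; weight (4/13)·(1/2) = 2/13.
If it is under cup 2 (prior 4/13): the dealer has no choice, probability 1; weight (4/13)·1 = 4/13.
If it is under cup 3 (prior 5/13): the dealer opened cup 3, so this case is ruled out; weight (5/13)·0 = 0.
The weights sum to 6/13.
So P(the pea under cup 2 | the dealer opened cup 3) = (4/13) / (6/13) = 2/3.

2/3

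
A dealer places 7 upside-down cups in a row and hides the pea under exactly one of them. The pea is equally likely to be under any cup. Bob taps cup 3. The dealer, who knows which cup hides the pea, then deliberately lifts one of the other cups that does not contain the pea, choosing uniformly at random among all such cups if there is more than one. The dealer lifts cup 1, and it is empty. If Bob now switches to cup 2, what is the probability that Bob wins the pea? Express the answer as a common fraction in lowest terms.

Consider each possible location of the pea in turn.
If it is under cup 1 (prior 1/7): the dealer opened cup 1, so this case is ruled out; weight (1/7)·0 = 0.
If it is under any of cups 2, 4, 5, 6, and 7 (prior 1/7 each): the dealer has 5 equally likely choices, so probability 1/5; weight (1/7)·(1/5) = 1/35 each.
If it is under cup 3 (prior 1/7): the dealer has 6 equally likely choices, so probability 1/6; weight (1/7)·(1/6) = 1/42.
The weights sum to 1/6.
So P(the pea under cup 2 | the dealer opened cup 1) = (1/35) / (1/6) = 6/35.

6/35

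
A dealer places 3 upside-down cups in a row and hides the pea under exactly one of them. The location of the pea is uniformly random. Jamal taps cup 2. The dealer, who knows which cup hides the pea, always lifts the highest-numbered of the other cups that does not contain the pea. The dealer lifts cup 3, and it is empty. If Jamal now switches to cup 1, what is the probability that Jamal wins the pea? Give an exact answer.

1/2

Condition on the true location of the pea.
If it is under either of cups 1 and 2 (prior 1/3 each): cup 3 is the highest-numbered option available, probability 1; weight (1/3)·1 = 1/3 each.
If it is under cup 3 (prior 1/3): the dealer opened cup 3, so this case is ruled out; weight (1/3)·0 = 0.
The weights sum to 2/3.
So P(the pea under cup 1 | the dealer opened cup 3) = (1/3) / (2/3) = 1/2.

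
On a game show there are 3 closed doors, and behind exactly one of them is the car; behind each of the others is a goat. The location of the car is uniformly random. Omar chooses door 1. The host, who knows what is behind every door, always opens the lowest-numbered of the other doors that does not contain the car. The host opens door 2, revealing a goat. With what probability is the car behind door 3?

Consider each possible location of the car in turn.
If it is behind either of doors 1 and 3 (prior 1/3 each): door 2 is the lowest-numbered option available, probability 1; weight (1/3)·1 = 1/3 each.
If it is behind door 2 (prior 1/3): the host opened door 2, so this case is ruled out; weight (1/3)·0 = 0.
The weights sum to 2/3.
So P(the car behind door 3 | the host opened door 2) = (1/3) / (2/3) = 1/2.

1/2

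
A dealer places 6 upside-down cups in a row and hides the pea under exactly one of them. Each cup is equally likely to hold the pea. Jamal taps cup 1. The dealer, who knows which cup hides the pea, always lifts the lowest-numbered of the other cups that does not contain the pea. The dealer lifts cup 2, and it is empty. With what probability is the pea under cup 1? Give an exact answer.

Condition on the true location of the pea.
If it is under any of cups 1, 3, 4, 5, and 6 (prior 1/6 each): cup 2 is the lowest-numbered option available, probability 1; weight (1/6)·1 = 1/6 each.
If it is under cup 2 (prior 1/6): the dealer opened cup 2, so this case is ruled out; weight (1/6)·0 = 0.
The weights sum to 5/6.
So P(the pea under cup 1 | the dealer opened cup 2) = (1/6) / (5/6) = 1/5.

1/5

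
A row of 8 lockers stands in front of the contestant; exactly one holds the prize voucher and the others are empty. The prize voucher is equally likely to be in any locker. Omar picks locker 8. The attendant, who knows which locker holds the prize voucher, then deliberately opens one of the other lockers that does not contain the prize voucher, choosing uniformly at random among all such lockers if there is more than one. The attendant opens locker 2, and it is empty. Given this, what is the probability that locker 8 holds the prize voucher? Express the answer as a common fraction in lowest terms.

1/8

Consider each possible location of the prize voucher in turn.
If it is in any of lockers 1, 3, 4, 5, 6, and 7 (prior 1/8 each): the attendant has 6 equally likely choices, so probability 1/6; weight (1/8)·(1/6) = 1/48 each.
If it is in locker 2 (prior 1/8): the attendant opened locker 2, so this case is ruled out; weight (1/8)·0 = 0.
If it is in locker 8 (prior 1/8): the attendant has 7 equally likely choices, so probability 1/7; weight (1/8)·(1/7) = 1/56.
The weights sum to 1/7.
So P(the prize voucher in locker 8 | the attendant opened locker 2) = (1/56) / (1/7) = 1/8.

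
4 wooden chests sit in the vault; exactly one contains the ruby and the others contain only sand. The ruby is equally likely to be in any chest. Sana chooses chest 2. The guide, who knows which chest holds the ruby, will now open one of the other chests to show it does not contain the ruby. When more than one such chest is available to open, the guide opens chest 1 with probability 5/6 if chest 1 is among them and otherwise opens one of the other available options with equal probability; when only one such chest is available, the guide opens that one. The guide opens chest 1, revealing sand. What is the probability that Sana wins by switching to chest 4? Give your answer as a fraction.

Apply Bayes' rule, conditioning on where the ruby actually is.
If it is in chest 1 (prior 1/4): the guide opened chest 1, so this case is ruled out; weight (1/4)·0 = 0.
If it is in any of chests 2, 3, and 4 (prior 1/4 each): chest 1 is available, opened with probability 5/6; weight (1/4)·(5/6) = 5/24 each.
The weights sum to 5/8.
So P(the ruby in chest 4 | the guide opened chest 1) = (5/24) / (5/8) = 1/3.

1/3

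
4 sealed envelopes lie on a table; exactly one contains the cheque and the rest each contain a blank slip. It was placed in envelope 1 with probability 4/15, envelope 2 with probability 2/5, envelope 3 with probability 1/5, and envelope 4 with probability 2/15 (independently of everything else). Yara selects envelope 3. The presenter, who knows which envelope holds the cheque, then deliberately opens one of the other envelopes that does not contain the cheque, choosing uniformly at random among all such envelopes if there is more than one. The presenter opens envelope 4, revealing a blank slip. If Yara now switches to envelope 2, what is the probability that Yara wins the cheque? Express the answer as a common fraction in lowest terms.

1/2

Apply Bayes' rule, conditioning on where the cheque actually is.
If it is in envelope 1 (prior 4/15): the presenter has 2 equally likely choices, so probability 1/2; weight (4/15)·(1/2) = 2/15.
If it is in envelope 2 (prior 2/5): the presenter has 2 equally likely choices, so probability 1/2; weight (2/5)·(1/2) = 1/5.
If it is in envelope 3 (prior 1/5): the presenter has 3 equally likely choices, so probability 1/3; weight (1/5)·(1/3) = 1/15.
If it is in envelope 4 (prior 2/15): the presenter opened envelope 4, so this case is ruled out; weight (2/15)·0 = 0.
The weights sum to 2/5.
So P(the cheque in envelope 2 | the presenter opened envelope 4) = (1/5) / (2/5) = 1/2.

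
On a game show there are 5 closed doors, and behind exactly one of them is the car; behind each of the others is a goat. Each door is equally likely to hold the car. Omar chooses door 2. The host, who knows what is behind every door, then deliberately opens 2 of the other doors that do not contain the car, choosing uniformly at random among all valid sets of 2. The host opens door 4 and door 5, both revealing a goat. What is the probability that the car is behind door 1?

2/5

Condition on the true location of the car.
If it is behind either of doors 1 and 3 (prior 1/5 each): the host has 3 equally likely choices, so probability 1/3; weight (1/5)·(1/3) = 1/15 each.
If it is behind door 2 (prior 1/5): the host has 6 equally likely choices, so probability 1/6; weight (1/5)·(1/6) = 1/30.
If it is behind either of doors 4 and 5 (prior 1/5 each): that door was opened and seen not to hold the prize — ruled out; weight (1/5)·0 = 0 each.
The weights sum to 1/6.
So P(the car behind door 1 | the host opened door 4 and door 5) = (1/15) / (1/6) = 2/5.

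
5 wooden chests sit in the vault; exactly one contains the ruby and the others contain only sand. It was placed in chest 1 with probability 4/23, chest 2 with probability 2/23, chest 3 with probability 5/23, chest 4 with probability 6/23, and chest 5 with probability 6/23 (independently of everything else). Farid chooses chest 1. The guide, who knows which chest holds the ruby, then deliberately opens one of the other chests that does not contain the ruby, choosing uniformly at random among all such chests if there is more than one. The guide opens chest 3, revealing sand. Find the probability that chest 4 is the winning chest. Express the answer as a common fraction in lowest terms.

Consider each possible location of the ruby in turn.
If it is in chest 1 (prior 4/23): the guide has 4 equally likely choices, so probability 1/4; weight (4/23)·(1/4) = 1/23.
If it is in chest 2 (prior 2/23): the guide has 3 equally likely choices, so probability 1/3; weight (2/23)·(1/3) = 2/69.
If it is in chest 3 (prior 5/23): the guide opened chest 3, so this case is ruled out; weight (5/23)·0 = 0.
If it is in either of chests 4 and 5 (prior 6/23 each): the guide has 3 equally likely choices, so probability 1/3; weight (6/23)·(1/3) = 2/23 each.
The weights sum to 17/69.
So P(the ruby in chest 4 | the guide opened chest 3) = (2/23) / (17/69) = 6/17.

6/17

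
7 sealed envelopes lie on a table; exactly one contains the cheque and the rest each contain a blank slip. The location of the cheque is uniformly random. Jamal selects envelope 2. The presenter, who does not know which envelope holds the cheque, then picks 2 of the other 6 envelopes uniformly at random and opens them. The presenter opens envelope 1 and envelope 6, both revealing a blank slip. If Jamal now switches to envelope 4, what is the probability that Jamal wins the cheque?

1/5

Consider each possible location of the cheque in turn.
If it is in either of envelopes 1 and 6 (prior 1/7 each): that envelope was opened and seen not to hold the prize — ruled out; weight (1/7)·0 = 0 each.
If it is in any of envelopes 2, 3, 4, 5, and 7 (prior 1/7 each): the presenter picks exactly this set with probability 1/15 regardless, and none is the prize; weight (1/7)·(1/15) = 1/105 each.
The weights sum to 1/21.
So P(the cheque in envelope 4 | the presenter opened envelope 1 and envelope 6) = (1/105) / (1/21) = 1/5.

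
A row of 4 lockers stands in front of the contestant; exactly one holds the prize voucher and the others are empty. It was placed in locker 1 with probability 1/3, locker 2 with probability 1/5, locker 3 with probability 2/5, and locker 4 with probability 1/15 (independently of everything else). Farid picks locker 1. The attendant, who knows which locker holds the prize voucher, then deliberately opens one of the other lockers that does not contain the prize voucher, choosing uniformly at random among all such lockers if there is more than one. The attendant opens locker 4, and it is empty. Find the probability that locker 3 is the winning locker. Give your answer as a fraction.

Condition on the true location of the prize voucher.
If it is in locker 1 (prior 1/3): the attendant has 3 equally likely choices, so probability 1/3; weight (1/3)·(1/3) = 1/9.
If it is in locker 2 (prior 1/5): the attendant has 2 equally likely choices, so probability 1/2; weight (1/5)·(1/2) = 1/10.
If it is in locker 3 (prior 2/5): the attendant has 2 equally likely choices, so probability 1/2; weight (2/5)·(1/2) = 1/5.
If it is in locker 4 (prior 1/15): the attendant opened locker 4, so this case is ruled out; weight (1/15)·0 = 0.
The weights sum to 37/90.
So P(the prize voucher in locker 3 | the attendant opened locker 4) = (1/5) / (37/90) = 18/37.

18/37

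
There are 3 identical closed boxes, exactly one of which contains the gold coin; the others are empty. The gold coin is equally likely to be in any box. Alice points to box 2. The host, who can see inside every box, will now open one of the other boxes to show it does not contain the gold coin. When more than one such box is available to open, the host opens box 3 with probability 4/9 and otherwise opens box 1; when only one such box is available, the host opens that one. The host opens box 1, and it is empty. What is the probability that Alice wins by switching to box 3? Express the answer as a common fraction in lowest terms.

Consider each possible location of the gold coin in turn.
If it is in box 1 (prior 1/3): the host opened box 1, so this case is ruled out; weight (1/3)·0 = 0.
If it is in box 2 (prior 1/3): box 3 is available but not opened, probability 5/9; weight (1/3)·(5/9) = 5/27.
If it is in box 3 (prior 1/3): only box 1 is available, probability 1; weight (1/3)·1 = 1/3.
The weights sum to 14/27.
So P(the gold coin in box 3 | the host opened box 1) = (1/3) / (14/27) = 9/14.

9/14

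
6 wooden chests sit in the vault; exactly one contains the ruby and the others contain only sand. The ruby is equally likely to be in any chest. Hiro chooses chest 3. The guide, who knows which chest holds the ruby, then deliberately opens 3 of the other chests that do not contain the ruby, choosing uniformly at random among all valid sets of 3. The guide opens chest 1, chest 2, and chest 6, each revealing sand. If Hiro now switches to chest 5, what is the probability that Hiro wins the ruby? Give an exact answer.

5/12

Condition on the true location of the ruby.
If it is in any of chests 1, 2, and 6 (prior 1/6 each): that chest was opened and seen not to hold the prize — ruled out; weight (1/6)·0 = 0 each.
If it is in chest 3 (prior 1/6): the guide has 10 equally likely choices, so probability 1/10; weight (1/6)·(1/10) = 1/60.
If it is in either of chests 4 and 5 (prior 1/6 each): the guide has 4 equally likely choices, so probability 1/4; weight (1/6)·(1/4) = 1/24 each.
The weights sum to 1/10.
So P(the ruby in chest 5 | the guide opened chest 1, chest 2, and chest 6) = (1/24) / (1/10) = 5/12.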